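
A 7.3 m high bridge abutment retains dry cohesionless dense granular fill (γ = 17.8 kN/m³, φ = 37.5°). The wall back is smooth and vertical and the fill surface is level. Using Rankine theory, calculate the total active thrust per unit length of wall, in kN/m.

K_a = tan²(45° − φ/2) = 0.2432.
P_a = ½ K_a γ H² = 0.5 × 0.2432 × 17.8 × 7.3² = 115.3 kN/m.

115 kN/m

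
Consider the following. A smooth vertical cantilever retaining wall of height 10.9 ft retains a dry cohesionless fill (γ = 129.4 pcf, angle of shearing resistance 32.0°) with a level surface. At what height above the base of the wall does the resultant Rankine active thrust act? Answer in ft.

K_a = 0.3073.
The pressure distribution is triangular, so the resultant acts at H/3 above the base = 10.9/3 = 3.633 ft.

3.63 ft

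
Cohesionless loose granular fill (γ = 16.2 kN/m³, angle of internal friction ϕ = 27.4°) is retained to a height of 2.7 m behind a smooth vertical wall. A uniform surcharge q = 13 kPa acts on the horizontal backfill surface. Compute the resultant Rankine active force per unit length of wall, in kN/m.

K_a = tan²(45° − φ/2) = 0.3697.
Soil triangle: ½ K_a γ H² = 0.5×0.3697×16.2×2.7² = 21.83 kN/m.
Surcharge rectangle: K_a q H = 0.3697×13×2.7 = 12.98 kN/m.
Total = 21.83 + 12.98 = 34.80 kN/m.

34.8 kN/m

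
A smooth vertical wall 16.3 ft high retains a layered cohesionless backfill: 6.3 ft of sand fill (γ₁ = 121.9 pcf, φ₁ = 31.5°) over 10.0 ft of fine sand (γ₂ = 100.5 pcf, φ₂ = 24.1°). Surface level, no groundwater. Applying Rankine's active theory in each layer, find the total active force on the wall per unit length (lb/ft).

K_a1 = tan²(45°−31.5°/2) = 0.3136; K_a2 = tan²(45°−24.1°/2) = 0.4201.
Layer 1: σ at base = K_a1 γ₁ h₁ = 240.9 psf; P₁ = ½×240.9×6.3 = 758.7.
Layer 2: σ_v at top = γ₁h₁ = 768.0; σ_h top = K_a2×768.0 = 322.6; σ_h base = K_a2×(768.0+100.5×10.0) = 744.9.
P₂ = ½(322.6+744.9)×10.0 = 5338. Total P_a = 758.7+5338 = 6096 lb/ft.

6100 lb/ft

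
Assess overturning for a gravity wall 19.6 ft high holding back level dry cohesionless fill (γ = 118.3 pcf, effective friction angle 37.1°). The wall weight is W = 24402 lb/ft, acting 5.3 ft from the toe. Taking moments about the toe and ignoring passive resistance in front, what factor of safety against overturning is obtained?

K_a = tan²(45° − 37.1°/2) = 0.2475.
P_a = ½K_aγH² = 0.5×0.2475×118.3×19.6² = 5624 lb/ft, acting at H/3 = 6.533 ft above the base.
Overturning moment M_o = P_a × H/3 = 5624 × 6.533 = 36740.
Resisting moment M_r = W × 5.3 = 24402 × 5.3 = 129300.
FS_overturning = M_r/M_o = 129300/36740 = 3.520.

3.52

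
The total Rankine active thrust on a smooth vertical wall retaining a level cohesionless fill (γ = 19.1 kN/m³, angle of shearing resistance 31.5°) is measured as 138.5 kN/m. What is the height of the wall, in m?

K_a = 0.3136. P_a = ½ K_a γ H² ⇒ H = √(2P_a/(K_a γ)).
H = √(2×138.5/(0.3136×19.1)) = 6.800 m.

6.80 m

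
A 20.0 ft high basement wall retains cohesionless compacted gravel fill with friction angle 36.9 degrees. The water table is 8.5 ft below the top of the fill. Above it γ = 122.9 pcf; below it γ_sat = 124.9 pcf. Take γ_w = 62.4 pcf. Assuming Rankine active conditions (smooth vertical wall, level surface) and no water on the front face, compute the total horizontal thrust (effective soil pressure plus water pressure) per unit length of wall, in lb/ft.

9270 lb/ft

K_a = tan²(45° − φ/2) = 0.2497.
γ' = 124.9 − 62.4 = 62.50 pcf. Depth below WT = 11.5 ft.
σ'_h at WT = K_a γ d_w = 260.8 psf; at base = 260.8 + K_a γ' × 11.5 = 440.3 psf.
P₁ (0–8.5 ft) = ½×260.8×8.5 = 1108. P₂ (8.5–20.0 ft) = ½(260.8+440.3)×11.5 = 4031.
P_w = ½ γ_w h₂² = 0.5×62.4×11.5² = 4126. Total = 1108+4031+4126 = 9266 lb/ft.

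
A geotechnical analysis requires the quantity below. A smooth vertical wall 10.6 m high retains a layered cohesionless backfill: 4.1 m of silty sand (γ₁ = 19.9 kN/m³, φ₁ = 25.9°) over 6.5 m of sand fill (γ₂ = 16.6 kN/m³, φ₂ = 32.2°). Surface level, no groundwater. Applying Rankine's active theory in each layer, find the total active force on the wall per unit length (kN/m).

K_a1 = tan²(45°−25.9°/2) = 0.3920; K_a2 = tan²(45°−32.2°/2) = 0.3047.
Layer 1: σ at base = K_a1 γ₁ h₁ = 31.98 kPa; P₁ = ½×31.98×4.1 = 65.56.
Layer 2: σ_v at top = γ₁h₁ = 81.59; σ_h top = K_a2×81.59 = 24.86; σ_h base = K_a2×(81.59+16.6×6.5) = 57.74.
P₂ = ½(24.86+57.74)×6.5 = 268.5. Total P_a = 65.56+268.5 = 334.0 kN/m.

334 kN/m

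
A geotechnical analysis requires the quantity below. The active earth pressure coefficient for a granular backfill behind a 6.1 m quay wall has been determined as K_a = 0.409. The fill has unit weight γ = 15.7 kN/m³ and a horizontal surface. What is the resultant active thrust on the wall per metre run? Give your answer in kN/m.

P = ½ K_a γ H² = 0.5 × 0.409 × 15.7 × 6.1² = 119.5 kN/m.

119 kN/m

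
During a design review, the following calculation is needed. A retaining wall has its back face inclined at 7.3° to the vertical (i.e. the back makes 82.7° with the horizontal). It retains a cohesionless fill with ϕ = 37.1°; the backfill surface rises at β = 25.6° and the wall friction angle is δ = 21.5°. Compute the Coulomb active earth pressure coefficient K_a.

0.414

K_a = sin²(α+φ) / [sin²α · sin(α−δ) · (1 + √{sin(φ+δ)sin(φ−β) / (sin(α−δ)sin(α+β))})²].
With α = 82.7°, φ = 37.1°, δ = 21.5°, β = 25.6°: K_a = 0.4141.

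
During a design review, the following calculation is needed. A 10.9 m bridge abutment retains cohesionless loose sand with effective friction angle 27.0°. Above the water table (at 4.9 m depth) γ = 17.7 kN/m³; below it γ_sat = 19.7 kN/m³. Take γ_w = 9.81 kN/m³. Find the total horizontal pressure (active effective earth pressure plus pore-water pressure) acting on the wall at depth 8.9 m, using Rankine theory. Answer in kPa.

86.7 kPa

K_a = (1 − sin φ)/(1 + sin φ) = 0.3755.
γ' = 19.7 − 9.81 = 9.890 kN/m³.
Effective vertical stress at 8.9 m: σ'_v = 17.7×4.9 + 9.890×4.00 = 126.3 kPa.
σ'_h = K_a σ'_v = 0.3755 × 126.3 = 47.43 kPa; u = γ_w × 4.00 = 39.24 kPa.
Total σ_h = 47.43 + 39.24 = 86.67 kPa.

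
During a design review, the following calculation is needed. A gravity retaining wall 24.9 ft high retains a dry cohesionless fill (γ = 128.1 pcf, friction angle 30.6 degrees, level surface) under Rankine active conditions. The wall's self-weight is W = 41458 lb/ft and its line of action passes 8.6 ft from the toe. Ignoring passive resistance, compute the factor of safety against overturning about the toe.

3.32

K_a = tan²(45° − 30.6°/2) = 0.3253.
P_a = ½K_aγH² = 0.5×0.3253×128.1×24.9² = 12920 lb/ft, acting at H/3 = 8.300 ft above the base.
Overturning moment M_o = P_a × H/3 = 12920 × 8.300 = 107200.
Resisting moment M_r = W × 8.6 = 41458 × 8.6 = 356500.
FS_overturning = M_r/M_o = 356500/107200 = 3.325.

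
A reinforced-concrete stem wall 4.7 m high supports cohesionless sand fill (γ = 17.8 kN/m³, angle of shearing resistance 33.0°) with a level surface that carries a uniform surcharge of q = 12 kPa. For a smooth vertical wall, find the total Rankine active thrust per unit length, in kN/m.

74.6 kN/m

K_a = tan²(45° − φ/2) = 0.2948.
Soil triangle: ½ K_a γ H² = 0.5×0.2948×17.8×4.7² = 57.96 kN/m.
Surcharge rectangle: K_a q H = 0.2948×12×4.7 = 16.63 kN/m.
Total = 57.96 + 16.63 = 74.58 kN/m.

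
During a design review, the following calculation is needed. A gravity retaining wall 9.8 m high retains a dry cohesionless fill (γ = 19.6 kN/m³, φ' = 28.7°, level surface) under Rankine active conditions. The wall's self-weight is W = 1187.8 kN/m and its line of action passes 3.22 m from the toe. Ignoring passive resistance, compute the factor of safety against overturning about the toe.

3.54

K_a = tan²(45° − 28.7°/2) = 0.3511.
P_a = ½K_aγH² = 0.5×0.3511×19.6×9.8² = 330.5 kN/m, acting at H/3 = 3.267 m above the base.
Overturning moment M_o = P_a × H/3 = 330.5 × 3.267 = 1080.
Resisting moment M_r = W × 3.22 = 1187.8 × 3.22 = 3825.
FS_overturning = M_r/M_o = 3825/1080 = 3.543.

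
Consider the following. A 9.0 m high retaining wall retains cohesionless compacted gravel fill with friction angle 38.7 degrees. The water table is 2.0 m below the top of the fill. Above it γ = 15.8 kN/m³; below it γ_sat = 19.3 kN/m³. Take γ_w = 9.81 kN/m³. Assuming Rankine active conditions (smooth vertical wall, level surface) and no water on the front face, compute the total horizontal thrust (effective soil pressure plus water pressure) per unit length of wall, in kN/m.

352 kN/m

K_a = tan²(45° − φ/2) = 0.2306.
γ' = 19.3 − 9.81 = 9.490 kN/m³. Depth below WT = 7.0 m.
σ'_h at WT = K_a γ d_w = 7.287 kPa; at base = 7.287 + K_a γ' × 7.0 = 22.60 kPa.
P₁ (0–2.0 m) = ½×7.287×2.0 = 7.287. P₂ (2.0–9.0 m) = ½(7.287+22.60)×7.0 = 104.6.
P_w = ½ γ_w h₂² = 0.5×9.81×7.0² = 240.3. Total = 7.287+104.6+240.3 = 352.2 kN/m.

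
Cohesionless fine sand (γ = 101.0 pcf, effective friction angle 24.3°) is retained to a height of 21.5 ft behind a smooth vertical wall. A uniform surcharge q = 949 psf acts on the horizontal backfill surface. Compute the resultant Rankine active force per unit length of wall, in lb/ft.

K_a = tan²(45° − φ/2) = 0.4169.
Soil triangle: ½ K_a γ H² = 0.5×0.4169×101.0×21.5² = 9732 lb/ft.
Surcharge rectangle: K_a q H = 0.4169×949×21.5 = 8507 lb/ft.
Total = 9732 + 8507 = 18240 lb/ft.

18200 lb/ft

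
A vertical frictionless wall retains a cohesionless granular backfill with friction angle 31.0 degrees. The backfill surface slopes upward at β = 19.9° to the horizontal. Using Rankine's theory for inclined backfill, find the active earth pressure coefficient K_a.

K_a = cos β · (cos β − √(cos²β − cos²φ)) / (cos β + √(cos²β − cos²φ)).
cos β = 0.9403, cos φ = 0.8572, √(cos²β − cos²φ) = 0.3865.
K_a = 0.9403 × (0.9403 − 0.3865)/(0.9403 + 0.3865) = 0.3924.

0.392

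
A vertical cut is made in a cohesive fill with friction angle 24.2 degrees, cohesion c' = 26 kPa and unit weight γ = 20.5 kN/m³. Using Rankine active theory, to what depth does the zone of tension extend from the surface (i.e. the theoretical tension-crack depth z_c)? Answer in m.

3.92 m

K_a = tan²(45° − 24.2°/2) = 0.4185; √K_a = 0.6469.
The active pressure is zero where K_a γ z = 2c√K_a, so z_c = 2c/(γ√K_a) = 2×26/(20.5×0.6469) = 3.921 m.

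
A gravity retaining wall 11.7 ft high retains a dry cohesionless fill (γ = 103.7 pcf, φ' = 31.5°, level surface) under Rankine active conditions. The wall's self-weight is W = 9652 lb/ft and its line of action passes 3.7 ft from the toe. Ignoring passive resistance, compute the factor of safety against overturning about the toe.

4.11

K_a = tan²(45° − 31.5°/2) = 0.3136.
P_a = ½K_aγH² = 0.5×0.3136×103.7×11.7² = 2226 lb/ft, acting at H/3 = 3.900 ft above the base.
Overturning moment M_o = P_a × H/3 = 2226 × 3.900 = 8682.
Resisting moment M_r = W × 3.7 = 9652 × 3.7 = 35710.
FS_overturning = M_r/M_o = 35710/8682 = 4.114.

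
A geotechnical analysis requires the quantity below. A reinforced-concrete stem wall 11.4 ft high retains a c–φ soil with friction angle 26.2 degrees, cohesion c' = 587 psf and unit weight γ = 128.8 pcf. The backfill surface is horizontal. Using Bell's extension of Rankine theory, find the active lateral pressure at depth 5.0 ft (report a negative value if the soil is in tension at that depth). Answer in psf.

-481 psf

K_a = (1 − sin φ)/(1 + sin φ) = 0.3874.
σ_a = K_a γ z − 2c√K_a = 0.3874×128.8×5.0 − 2×587×0.6224 = -481.2 psf.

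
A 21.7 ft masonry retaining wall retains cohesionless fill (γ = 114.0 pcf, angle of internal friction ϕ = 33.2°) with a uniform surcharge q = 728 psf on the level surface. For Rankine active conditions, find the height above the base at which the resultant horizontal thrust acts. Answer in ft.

8.57 ft

K_a = 0.2924.
Triangular part P₁ = ½K_aγH² = 7847 at H/3 = 7.233 ft; rectangular part P₂ = K_a q H = 4618 at H/2 = 10.85 ft.
ȳ = (P₁·7.233 + P₂·10.85)/(P₁+P₂) = 8.573 ft.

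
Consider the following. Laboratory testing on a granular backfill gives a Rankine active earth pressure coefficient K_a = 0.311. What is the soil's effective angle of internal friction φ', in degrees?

K_a = tan²(45° − φ/2) ⇒ 45° − φ/2 = arctan(√0.311) = 29.15°.
φ = 2(45° − 29.15°) = 31.71°.

31.7°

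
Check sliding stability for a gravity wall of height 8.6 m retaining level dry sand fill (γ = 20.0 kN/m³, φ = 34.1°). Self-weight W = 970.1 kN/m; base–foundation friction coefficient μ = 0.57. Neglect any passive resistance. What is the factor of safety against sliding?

2.66

K_a = tan²(45° − 34.1°/2) = 0.2815.
P_a = ½K_aγH² = 0.5×0.2815×20.0×8.6² = 208.2 kN/m, acting at H/3 = 2.867 m above the base.
FS_sliding = μW / P_a = 0.57×970.1 / 208.2 = 2.656.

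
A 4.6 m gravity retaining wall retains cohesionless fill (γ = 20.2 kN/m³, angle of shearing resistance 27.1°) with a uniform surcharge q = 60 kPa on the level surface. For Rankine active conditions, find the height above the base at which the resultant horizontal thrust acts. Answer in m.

1.97 m

K_a = 0.3741.
Triangular part P₁ = ½K_aγH² = 79.94 at H/3 = 1.533 m; rectangular part P₂ = K_a q H = 103.2 at H/2 = 2.300 m.
ȳ = (P₁·1.533 + P₂·2.300)/(P₁+P₂) = 1.965 m.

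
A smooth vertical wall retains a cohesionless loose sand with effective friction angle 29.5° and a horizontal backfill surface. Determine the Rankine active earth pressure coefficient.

0.340

K_a = (1 − sin φ)/(1 + sin φ) = (1 − sin 29.5°)/(1 + sin 29.5°) = 0.3401.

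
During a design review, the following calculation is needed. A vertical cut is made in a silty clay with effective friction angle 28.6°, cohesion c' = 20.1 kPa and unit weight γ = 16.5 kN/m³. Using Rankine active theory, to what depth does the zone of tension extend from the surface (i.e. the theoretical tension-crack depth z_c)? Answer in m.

K_a = tan²(45° − 28.6°/2) = 0.3525; √K_a = 0.5938.
The active pressure is zero where K_a γ z = 2c√K_a, so z_c = 2c/(γ√K_a) = 2×20.1/(16.5×0.5938) = 4.103 m.

4.10 m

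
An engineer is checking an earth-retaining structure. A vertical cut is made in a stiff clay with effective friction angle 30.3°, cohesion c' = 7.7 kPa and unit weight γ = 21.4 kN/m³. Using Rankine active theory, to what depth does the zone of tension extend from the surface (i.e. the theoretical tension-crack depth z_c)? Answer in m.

1.25 m

K_a = tan²(45° − 30.3°/2) = 0.3293; √K_a = 0.5739.
The active pressure is zero where K_a γ z = 2c√K_a, so z_c = 2c/(γ√K_a) = 2×7.7/(21.4×0.5739) = 1.254 m.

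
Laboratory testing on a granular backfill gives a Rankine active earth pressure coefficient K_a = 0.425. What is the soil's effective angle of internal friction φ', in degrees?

23.8°

K_a = tan²(45° − φ/2) ⇒ 45° − φ/2 = arctan(√0.425) = 33.10°.
φ = 2(45° − 33.10°) = 23.80°.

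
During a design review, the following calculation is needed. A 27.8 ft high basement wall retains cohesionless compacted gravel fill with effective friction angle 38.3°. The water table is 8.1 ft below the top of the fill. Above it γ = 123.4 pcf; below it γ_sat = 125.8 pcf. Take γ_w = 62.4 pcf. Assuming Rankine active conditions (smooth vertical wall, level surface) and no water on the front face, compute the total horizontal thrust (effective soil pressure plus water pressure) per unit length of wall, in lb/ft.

K_a = tan²(45° − φ/2) = 0.2347.
γ' = 125.8 − 62.4 = 63.40 pcf. Depth below WT = 19.7 ft.
σ'_h at WT = K_a γ d_w = 234.6 psf; at base = 234.6 + K_a γ' × 19.7 = 527.8 psf.
P₁ (0–8.1 ft) = ½×234.6×8.1 = 950.2. P₂ (8.1–27.8 ft) = ½(234.6+527.8)×19.7 = 7510.
P_w = ½ γ_w h₂² = 0.5×62.4×19.7² = 12110. Total = 950.2+7510+12110 = 20570 lb/ft.

20600 lb/ft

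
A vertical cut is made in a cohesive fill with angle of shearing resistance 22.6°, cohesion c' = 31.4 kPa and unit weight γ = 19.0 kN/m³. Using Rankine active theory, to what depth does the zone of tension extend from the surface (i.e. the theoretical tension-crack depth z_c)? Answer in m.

K_a = tan²(45° − 22.6°/2) = 0.4448; √K_a = 0.6669.
The active pressure is zero where K_a γ z = 2c√K_a, so z_c = 2c/(γ√K_a) = 2×31.4/(19.0×0.6669) = 4.956 m.

4.96 m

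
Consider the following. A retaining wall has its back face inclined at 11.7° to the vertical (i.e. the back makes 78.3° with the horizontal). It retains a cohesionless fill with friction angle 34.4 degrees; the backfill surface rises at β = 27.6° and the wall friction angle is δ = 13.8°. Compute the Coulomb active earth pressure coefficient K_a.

K_a = sin²(α+φ) / [sin²α · sin(α−δ) · (1 + √{sin(φ+δ)sin(φ−β) / (sin(α−δ)sin(α+β))})²].
With α = 78.3°, φ = 34.4°, δ = 13.8°, β = 27.6°: K_a = 0.5653.

0.565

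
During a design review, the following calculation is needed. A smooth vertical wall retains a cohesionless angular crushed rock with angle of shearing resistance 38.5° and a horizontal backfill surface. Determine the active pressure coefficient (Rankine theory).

K_a = tan²(45° − φ/2) = tan²(25.75°) = 0.2327.

0.233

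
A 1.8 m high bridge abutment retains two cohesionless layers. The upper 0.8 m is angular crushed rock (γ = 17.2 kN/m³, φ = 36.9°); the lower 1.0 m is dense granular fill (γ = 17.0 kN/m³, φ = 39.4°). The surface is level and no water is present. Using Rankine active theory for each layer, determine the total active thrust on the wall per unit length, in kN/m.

K_a1 = tan²(45°−36.9°/2) = 0.2497; K_a2 = tan²(45°−39.4°/2) = 0.2234.
Layer 1: σ at base = K_a1 γ₁ h₁ = 3.435 kPa; P₁ = ½×3.435×0.8 = 1.374.
Layer 2: σ_v at top = γ₁h₁ = 13.76; σ_h top = K_a2×13.76 = 3.075; σ_h base = K_a2×(13.76+17.0×1.0) = 6.873.
P₂ = ½(3.075+6.873)×1.0 = 4.974. Total P_a = 1.374+4.974 = 6.348 kN/m.

6.35 kN/m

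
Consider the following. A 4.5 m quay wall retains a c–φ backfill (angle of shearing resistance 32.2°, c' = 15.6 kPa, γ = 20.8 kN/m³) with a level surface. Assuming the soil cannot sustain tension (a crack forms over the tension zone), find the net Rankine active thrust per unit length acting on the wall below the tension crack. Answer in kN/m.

10.1 kN/m

K_a = 0.3047; √K_a = 0.5520.
Tension-crack depth z_c = 2c/(γ√K_a) = 2×15.6/(20.8×0.5520) = 2.717 m.
σ_a at base = K_a γ H − 2c√K_a = 0.3047×20.8×4.5 − 2×15.6×0.5520 = 11.30 kPa.
P_a = ½ × 11.30 × (H − z_c) = 0.5×11.30×1.783 = 10.07 kN/m.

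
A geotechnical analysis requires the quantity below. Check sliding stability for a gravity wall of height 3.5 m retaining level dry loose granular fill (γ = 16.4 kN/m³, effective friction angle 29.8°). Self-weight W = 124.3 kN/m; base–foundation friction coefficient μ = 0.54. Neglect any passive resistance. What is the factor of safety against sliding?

K_a = tan²(45° − 29.8°/2) = 0.3360.
P_a = ½K_aγH² = 0.5×0.3360×16.4×3.5² = 33.75 kN/m, acting at H/3 = 1.167 m above the base.
FS_sliding = μW / P_a = 0.54×124.3 / 33.75 = 1.989.

1.99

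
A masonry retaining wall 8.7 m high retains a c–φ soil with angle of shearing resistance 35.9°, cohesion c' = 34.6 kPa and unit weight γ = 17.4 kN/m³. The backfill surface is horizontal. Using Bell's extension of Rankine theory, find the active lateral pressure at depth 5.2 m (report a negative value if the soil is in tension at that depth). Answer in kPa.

K_a = (1 − sin φ)/(1 + sin φ) = 0.2607.
σ_a = K_a γ z − 2c√K_a = 0.2607×17.4×5.2 − 2×34.6×0.5106 = -11.74 kPa.

-11.7 kPa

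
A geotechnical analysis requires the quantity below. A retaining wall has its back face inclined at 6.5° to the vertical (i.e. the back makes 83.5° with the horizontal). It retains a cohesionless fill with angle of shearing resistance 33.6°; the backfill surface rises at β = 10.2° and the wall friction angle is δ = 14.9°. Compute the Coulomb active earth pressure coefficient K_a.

K_a = sin²(α+φ) / [sin²α · sin(α−δ) · (1 + √{sin(φ+δ)sin(φ−β) / (sin(α−δ)sin(α+β))})²].
With α = 83.5°, φ = 33.6°, δ = 14.9°, β = 10.2°: K_a = 0.3517.

0.352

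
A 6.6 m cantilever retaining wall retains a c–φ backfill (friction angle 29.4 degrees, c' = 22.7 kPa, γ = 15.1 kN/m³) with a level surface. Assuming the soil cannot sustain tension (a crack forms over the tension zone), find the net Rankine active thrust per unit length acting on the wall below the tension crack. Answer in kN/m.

K_a = 0.3415; √K_a = 0.5844.
Tension-crack depth z_c = 2c/(γ√K_a) = 2×22.7/(15.1×0.5844) = 5.145 m.
σ_a at base = K_a γ H − 2c√K_a = 0.3415×15.1×6.6 − 2×22.7×0.5844 = 7.501 kPa.
P_a = ½ × 7.501 × (H − z_c) = 0.5×7.501×1.455 = 5.456 kN/m.

5.46 kN/m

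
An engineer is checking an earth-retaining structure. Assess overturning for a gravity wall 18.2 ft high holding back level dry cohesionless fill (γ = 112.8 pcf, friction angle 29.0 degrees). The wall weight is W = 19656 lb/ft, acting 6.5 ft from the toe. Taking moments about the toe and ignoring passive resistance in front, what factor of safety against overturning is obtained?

K_a = tan²(45° − 29.0°/2) = 0.3470.
P_a = ½K_aγH² = 0.5×0.3470×112.8×18.2² = 6482 lb/ft, acting at H/3 = 6.067 ft above the base.
Overturning moment M_o = P_a × H/3 = 6482 × 6.067 = 39330.
Resisting moment M_r = W × 6.5 = 19656 × 6.5 = 127800.
FS_overturning = M_r/M_o = 127800/39330 = 3.249.

3.25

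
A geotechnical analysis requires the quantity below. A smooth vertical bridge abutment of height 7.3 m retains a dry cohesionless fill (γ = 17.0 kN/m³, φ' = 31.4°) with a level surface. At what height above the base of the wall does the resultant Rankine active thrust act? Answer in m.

2.43 m

K_a = 0.3149.
The pressure distribution is triangular, so the resultant acts at H/3 above the base = 7.3/3 = 2.433 m.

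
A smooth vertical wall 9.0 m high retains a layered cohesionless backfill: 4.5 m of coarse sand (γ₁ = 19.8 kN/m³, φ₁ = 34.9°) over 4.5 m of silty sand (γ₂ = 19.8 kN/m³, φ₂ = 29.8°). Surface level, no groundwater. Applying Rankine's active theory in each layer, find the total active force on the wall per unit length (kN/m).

K_a1 = tan²(45°−34.9°/2) = 0.2721; K_a2 = tan²(45°−29.8°/2) = 0.3360.
Layer 1: σ at base = K_a1 γ₁ h₁ = 24.25 kPa; P₁ = ½×24.25×4.5 = 54.56.
Layer 2: σ_v at top = γ₁h₁ = 89.10; σ_h top = K_a2×89.10 = 29.94; σ_h base = K_a2×(89.10+19.8×4.5) = 59.88.
P₂ = ½(29.94+59.88)×4.5 = 202.1. Total P_a = 54.56+202.1 = 256.7 kN/m.

257 kN/m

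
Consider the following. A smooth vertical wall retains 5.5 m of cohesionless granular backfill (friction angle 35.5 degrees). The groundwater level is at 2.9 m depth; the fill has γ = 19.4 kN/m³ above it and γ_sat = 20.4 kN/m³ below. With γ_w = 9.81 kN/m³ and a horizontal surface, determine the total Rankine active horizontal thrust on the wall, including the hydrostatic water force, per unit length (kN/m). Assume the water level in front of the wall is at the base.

103 kN/m

K_a = tan²(45° − φ/2) = 0.2653.
γ' = 20.4 − 9.81 = 10.59 kN/m³. Depth below WT = 2.6 m.
σ'_h at WT = K_a γ d_w = 14.92 kPa; at base = 14.92 + K_a γ' × 2.6 = 22.23 kPa.
P₁ (0–2.9 m) = ½×14.92×2.9 = 21.64. P₂ (2.9–5.5 m) = ½(14.92+22.23)×2.6 = 48.30.
P_w = ½ γ_w h₂² = 0.5×9.81×2.6² = 33.16. Total = 21.64+48.30+33.16 = 103.1 kN/m.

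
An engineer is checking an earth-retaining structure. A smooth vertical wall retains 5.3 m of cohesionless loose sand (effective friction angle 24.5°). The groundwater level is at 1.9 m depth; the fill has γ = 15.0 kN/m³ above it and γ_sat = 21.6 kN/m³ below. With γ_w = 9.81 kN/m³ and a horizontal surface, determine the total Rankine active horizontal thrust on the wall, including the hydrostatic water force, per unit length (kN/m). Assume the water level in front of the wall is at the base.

K_a = tan²(45° − φ/2) = 0.4137.
γ' = 21.6 − 9.81 = 11.79 kN/m³. Depth below WT = 3.4 m.
σ'_h at WT = K_a γ d_w = 11.79 kPa; at base = 11.79 + K_a γ' × 3.4 = 28.38 kPa.
P₁ (0–1.9 m) = ½×11.79×1.9 = 11.20. P₂ (1.9–5.3 m) = ½(11.79+28.38)×3.4 = 68.29.
P_w = ½ γ_w h₂² = 0.5×9.81×3.4² = 56.70. Total = 11.20+68.29+56.70 = 136.2 kN/m.

136 kN/m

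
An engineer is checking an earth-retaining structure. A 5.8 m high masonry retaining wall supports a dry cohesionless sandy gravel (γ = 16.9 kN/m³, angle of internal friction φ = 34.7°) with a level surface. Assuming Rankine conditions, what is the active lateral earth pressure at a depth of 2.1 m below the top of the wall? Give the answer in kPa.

9.74 kPa

K_a = (1 − sin φ)/(1 + sin φ) = 0.2745.
σ_h = K_a γ z = 0.2745 × 16.9 × 2.1 = 9.741 kPa.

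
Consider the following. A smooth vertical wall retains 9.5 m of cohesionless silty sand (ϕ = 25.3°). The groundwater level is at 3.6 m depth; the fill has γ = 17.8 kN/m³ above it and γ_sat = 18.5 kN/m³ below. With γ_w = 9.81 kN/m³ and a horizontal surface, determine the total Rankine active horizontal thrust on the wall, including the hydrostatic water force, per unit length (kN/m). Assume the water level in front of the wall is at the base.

429 kN/m

K_a = tan²(45° − φ/2) = 0.4012.
γ' = 18.5 − 9.81 = 8.690 kN/m³. Depth below WT = 5.9 m.
σ'_h at WT = K_a γ d_w = 25.71 kPa; at base = 25.71 + K_a γ' × 5.9 = 46.28 kPa.
P₁ (0–3.6 m) = ½×25.71×3.6 = 46.27. P₂ (3.6–9.5 m) = ½(25.71+46.28)×5.9 = 212.4.
P_w = ½ γ_w h₂² = 0.5×9.81×5.9² = 170.7. Total = 46.27+212.4+170.7 = 429.4 kN/m.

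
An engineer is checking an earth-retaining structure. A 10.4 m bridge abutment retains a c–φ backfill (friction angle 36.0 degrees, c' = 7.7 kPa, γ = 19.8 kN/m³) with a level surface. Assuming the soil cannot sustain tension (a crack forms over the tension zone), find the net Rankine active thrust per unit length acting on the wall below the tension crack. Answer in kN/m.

202 kN/m

K_a = 0.2596; √K_a = 0.5095.
Tension-crack depth z_c = 2c/(γ√K_a) = 2×7.7/(19.8×0.5095) = 1.526 m.
σ_a at base = K_a γ H − 2c√K_a = 0.2596×19.8×10.4 − 2×7.7×0.5095 = 45.61 kPa.
P_a = ½ × 45.61 × (H − z_c) = 0.5×45.61×8.874 = 202.4 kN/m.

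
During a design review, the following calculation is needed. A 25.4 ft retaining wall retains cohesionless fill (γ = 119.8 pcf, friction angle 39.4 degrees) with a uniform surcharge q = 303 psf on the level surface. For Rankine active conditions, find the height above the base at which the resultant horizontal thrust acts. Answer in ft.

K_a = 0.2234.
Triangular part P₁ = ½K_aγH² = 8635 at H/3 = 8.467 ft; rectangular part P₂ = K_a q H = 1720 at H/2 = 12.70 ft.
ȳ = (P₁·8.467 + P₂·12.70)/(P₁+P₂) = 9.170 ft.

9.17 ft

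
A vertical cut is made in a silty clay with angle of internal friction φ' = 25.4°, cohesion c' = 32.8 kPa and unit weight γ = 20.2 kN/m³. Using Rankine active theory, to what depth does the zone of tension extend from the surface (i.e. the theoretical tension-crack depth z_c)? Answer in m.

5.14 m

K_a = tan²(45° − 25.4°/2) = 0.3996; √K_a = 0.6322.
The active pressure is zero where K_a γ z = 2c√K_a, so z_c = 2c/(γ√K_a) = 2×32.8/(20.2×0.6322) = 5.137 m.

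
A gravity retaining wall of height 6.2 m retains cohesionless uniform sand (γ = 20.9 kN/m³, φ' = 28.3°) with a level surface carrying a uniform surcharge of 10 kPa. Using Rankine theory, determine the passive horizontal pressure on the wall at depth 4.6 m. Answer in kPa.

298 kPa

K_p = (1 + sin φ)/(1 − sin φ) = 2.803.
σ_v = γz + q = 20.9 × 4.6 + 10 = 106.1 kPa.
σ_h = K_p σ_v = 2.803 × 106.1 = 297.5 kPa.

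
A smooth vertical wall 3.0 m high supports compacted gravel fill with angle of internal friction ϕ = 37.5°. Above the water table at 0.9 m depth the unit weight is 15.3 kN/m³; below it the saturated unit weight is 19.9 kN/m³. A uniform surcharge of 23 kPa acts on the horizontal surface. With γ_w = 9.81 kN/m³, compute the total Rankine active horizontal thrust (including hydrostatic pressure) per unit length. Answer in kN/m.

52.4 kN/m

K_a = tan²(45° − φ/2) = 0.2432.
γ' = 19.9 − 9.81 = 10.09 kN/m³. h₂ = H − d_w = 2.1 m.
σ'_h: at surface K_a·q = 5.593; at WT K_a(q+γd_w) = 8.942; at base K_a(q+γd_w+γ'h₂) = 14.10 kPa.
P₁ = ½(5.593+8.942)×0.9 = 6.541; P₂ = ½(8.942+14.10)×2.1 = 24.19; P_w = ½γ_w h₂² = 21.63.
Total = 6.541+24.19+21.63 = 52.36 kN/m.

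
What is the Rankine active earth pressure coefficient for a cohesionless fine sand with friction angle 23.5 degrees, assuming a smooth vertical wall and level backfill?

K_a = (1 − sin φ)/(1 + sin φ) = (1 − sin 23.5°)/(1 + sin 23.5°) = 0.4298.

0.430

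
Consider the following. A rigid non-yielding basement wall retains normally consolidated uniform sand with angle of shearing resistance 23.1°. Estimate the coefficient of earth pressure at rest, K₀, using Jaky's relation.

K₀ = 1 − sin φ' = 1 − sin 23.1° = 0.6077.

0.608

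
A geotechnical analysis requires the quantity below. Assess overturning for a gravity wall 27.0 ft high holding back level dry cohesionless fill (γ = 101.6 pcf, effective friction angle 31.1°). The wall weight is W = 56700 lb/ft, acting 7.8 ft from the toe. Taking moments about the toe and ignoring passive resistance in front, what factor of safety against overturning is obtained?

K_a = tan²(45° − 31.1°/2) = 0.3188.
P_a = ½K_aγH² = 0.5×0.3188×101.6×27.0² = 11810 lb/ft, acting at H/3 = 9.000 ft above the base.
Overturning moment M_o = P_a × H/3 = 11810 × 9.000 = 106300.
Resisting moment M_r = W × 7.8 = 56700 × 7.8 = 442300.
FS_overturning = M_r/M_o = 442300/106300 = 4.162.

4.16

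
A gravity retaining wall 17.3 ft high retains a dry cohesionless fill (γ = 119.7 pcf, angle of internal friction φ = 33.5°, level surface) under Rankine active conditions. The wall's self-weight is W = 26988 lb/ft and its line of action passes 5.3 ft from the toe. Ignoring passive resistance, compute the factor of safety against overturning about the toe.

4.80

K_a = tan²(45° − 33.5°/2) = 0.2887.
P_a = ½K_aγH² = 0.5×0.2887×119.7×17.3² = 5172 lb/ft, acting at H/3 = 5.767 ft above the base.
Overturning moment M_o = P_a × H/3 = 5172 × 5.767 = 29820.
Resisting moment M_r = W × 5.3 = 26988 × 5.3 = 143000.
FS_overturning = M_r/M_o = 143000/29820 = 4.796.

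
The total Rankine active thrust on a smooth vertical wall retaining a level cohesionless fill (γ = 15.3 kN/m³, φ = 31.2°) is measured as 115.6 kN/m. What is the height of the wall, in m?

6.90 m

K_a = 0.3175. P_a = ½ K_a γ H² ⇒ H = √(2P_a/(K_a γ)).
H = √(2×115.6/(0.3175×15.3)) = 6.899 m.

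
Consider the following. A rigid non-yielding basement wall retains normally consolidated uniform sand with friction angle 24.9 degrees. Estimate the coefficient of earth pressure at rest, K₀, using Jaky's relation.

0.579

K₀ = 1 − sin φ' = 1 − sin 24.9° = 0.5790.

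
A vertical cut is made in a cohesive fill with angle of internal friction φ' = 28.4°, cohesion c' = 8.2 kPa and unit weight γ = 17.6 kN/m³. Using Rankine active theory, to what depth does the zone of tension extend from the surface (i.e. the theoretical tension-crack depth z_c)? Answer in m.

1.56 m

K_a = tan²(45° − 28.4°/2) = 0.3554; √K_a = 0.5961.
The active pressure is zero where K_a γ z = 2c√K_a, so z_c = 2c/(γ√K_a) = 2×8.2/(17.6×0.5961) = 1.563 m.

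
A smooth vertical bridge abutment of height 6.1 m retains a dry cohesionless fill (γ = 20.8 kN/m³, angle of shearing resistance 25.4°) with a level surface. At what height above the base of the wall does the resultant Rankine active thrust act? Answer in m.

K_a = 0.3996.
The pressure distribution is triangular, so the resultant acts at H/3 above the base = 6.1/3 = 2.033 m.

2.03 m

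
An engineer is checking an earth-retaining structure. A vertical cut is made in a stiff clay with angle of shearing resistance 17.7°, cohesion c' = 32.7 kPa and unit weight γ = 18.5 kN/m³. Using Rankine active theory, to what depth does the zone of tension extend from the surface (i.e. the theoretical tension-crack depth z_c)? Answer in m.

4.84 m

K_a = tan²(45° − 17.7°/2) = 0.5337; √K_a = 0.7306.
The active pressure is zero where K_a γ z = 2c√K_a, so z_c = 2c/(γ√K_a) = 2×32.7/(18.5×0.7306) = 4.839 m.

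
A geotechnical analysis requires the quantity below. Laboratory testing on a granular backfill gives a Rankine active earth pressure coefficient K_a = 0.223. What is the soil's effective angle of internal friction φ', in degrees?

K_a = tan²(45° − φ/2) ⇒ 45° − φ/2 = arctan(√0.223) = 25.28°.
φ = 2(45° − 25.28°) = 39.44°.

39.4°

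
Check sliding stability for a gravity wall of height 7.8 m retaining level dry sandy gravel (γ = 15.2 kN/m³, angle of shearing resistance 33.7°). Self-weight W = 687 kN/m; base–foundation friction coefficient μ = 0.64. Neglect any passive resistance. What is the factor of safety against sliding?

3.32

K_a = tan²(45° − 33.7°/2) = 0.2863.
P_a = ½K_aγH² = 0.5×0.2863×15.2×7.8² = 132.4 kN/m, acting at H/3 = 2.600 m above the base.
FS_sliding = μW / P_a = 0.64×687 / 132.4 = 3.321.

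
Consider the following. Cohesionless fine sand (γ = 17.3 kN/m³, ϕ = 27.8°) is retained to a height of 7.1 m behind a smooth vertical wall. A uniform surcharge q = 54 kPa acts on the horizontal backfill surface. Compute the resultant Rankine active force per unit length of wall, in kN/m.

K_a = tan²(45° − φ/2) = 0.3639.
Soil triangle: ½ K_a γ H² = 0.5×0.3639×17.3×7.1² = 158.7 kN/m.
Surcharge rectangle: K_a q H = 0.3639×54×7.1 = 139.5 kN/m.
Total = 158.7 + 139.5 = 298.2 kN/m.

298 kN/m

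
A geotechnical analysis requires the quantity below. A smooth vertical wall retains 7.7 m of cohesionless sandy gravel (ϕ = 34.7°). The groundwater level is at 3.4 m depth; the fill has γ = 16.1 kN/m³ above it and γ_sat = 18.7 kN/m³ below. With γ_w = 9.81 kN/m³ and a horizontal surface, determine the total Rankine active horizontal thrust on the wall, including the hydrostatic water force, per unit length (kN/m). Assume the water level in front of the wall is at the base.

K_a = tan²(45° − φ/2) = 0.2745.
γ' = 18.7 − 9.81 = 8.890 kN/m³. Depth below WT = 4.3 m.
σ'_h at WT = K_a γ d_w = 15.02 kPa; at base = 15.02 + K_a γ' × 4.3 = 25.52 kPa.
P₁ (0–3.4 m) = ½×15.02×3.4 = 25.54. P₂ (3.4–7.7 m) = ½(15.02+25.52)×4.3 = 87.16.
P_w = ½ γ_w h₂² = 0.5×9.81×4.3² = 90.69. Total = 25.54+87.16+90.69 = 203.4 kN/m.

203 kN/m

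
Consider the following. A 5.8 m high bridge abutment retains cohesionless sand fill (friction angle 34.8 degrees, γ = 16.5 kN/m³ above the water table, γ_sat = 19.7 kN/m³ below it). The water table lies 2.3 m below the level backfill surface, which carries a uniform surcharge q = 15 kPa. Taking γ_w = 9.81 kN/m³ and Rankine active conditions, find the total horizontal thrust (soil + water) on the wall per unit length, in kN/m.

K_a = tan²(45° − φ/2) = 0.2733.
γ' = 19.7 − 9.81 = 9.890 kN/m³. h₂ = H − d_w = 3.5 m.
σ'_h: at surface K_a·q = 4.100; at WT K_a(q+γd_w) = 14.47; at base K_a(q+γd_w+γ'h₂) = 23.93 kPa.
P₁ = ½(4.100+14.47)×2.3 = 21.36; P₂ = ½(14.47+23.93)×3.5 = 67.21; P_w = ½γ_w h₂² = 60.09.
Total = 21.36+67.21+60.09 = 148.6 kN/m.

149 kN/m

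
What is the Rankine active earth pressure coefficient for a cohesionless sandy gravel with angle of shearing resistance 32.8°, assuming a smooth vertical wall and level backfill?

K_a = tan²(45° − φ/2) = tan²(28.60°) = 0.2973.

0.297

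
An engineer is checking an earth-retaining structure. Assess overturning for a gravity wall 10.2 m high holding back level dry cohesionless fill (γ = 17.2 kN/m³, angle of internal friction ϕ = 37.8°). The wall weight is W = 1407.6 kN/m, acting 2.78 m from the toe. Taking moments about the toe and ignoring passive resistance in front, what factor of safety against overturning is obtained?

5.36

K_a = tan²(45° − 37.8°/2) = 0.2400.
P_a = ½K_aγH² = 0.5×0.2400×17.2×10.2² = 214.7 kN/m, acting at H/3 = 3.400 m above the base.
Overturning moment M_o = P_a × H/3 = 214.7 × 3.400 = 730.1.
Resisting moment M_r = W × 2.78 = 1407.6 × 2.78 = 3913.
FS_overturning = M_r/M_o = 3913/730.1 = 5.360.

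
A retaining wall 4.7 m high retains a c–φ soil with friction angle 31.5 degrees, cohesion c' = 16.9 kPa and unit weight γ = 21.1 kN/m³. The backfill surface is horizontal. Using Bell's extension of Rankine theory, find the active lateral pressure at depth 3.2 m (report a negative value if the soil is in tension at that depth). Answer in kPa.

K_a = (1 − sin φ)/(1 + sin φ) = 0.3136.
σ_a = K_a γ z − 2c√K_a = 0.3136×21.1×3.2 − 2×16.9×0.5600 = 2.247 kPa.

2.25 kPa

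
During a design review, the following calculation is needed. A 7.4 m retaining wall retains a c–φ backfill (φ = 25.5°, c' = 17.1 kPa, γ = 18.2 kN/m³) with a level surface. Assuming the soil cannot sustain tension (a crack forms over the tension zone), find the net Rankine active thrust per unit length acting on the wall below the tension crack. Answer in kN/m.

K_a = 0.3981; √K_a = 0.6310.
Tension-crack depth z_c = 2c/(γ√K_a) = 2×17.1/(18.2×0.6310) = 2.978 m.
σ_a at base = K_a γ H − 2c√K_a = 0.3981×18.2×7.4 − 2×17.1×0.6310 = 32.04 kPa.
P_a = ½ × 32.04 × (H − z_c) = 0.5×32.04×4.422 = 70.83 kN/m.

70.8 kN/m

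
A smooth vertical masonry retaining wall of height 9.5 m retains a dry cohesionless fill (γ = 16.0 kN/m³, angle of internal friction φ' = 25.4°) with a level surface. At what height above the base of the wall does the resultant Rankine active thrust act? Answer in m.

3.17 m

K_a = 0.3996.
The pressure distribution is triangular, so the resultant acts at H/3 above the base = 9.5/3 = 3.167 m.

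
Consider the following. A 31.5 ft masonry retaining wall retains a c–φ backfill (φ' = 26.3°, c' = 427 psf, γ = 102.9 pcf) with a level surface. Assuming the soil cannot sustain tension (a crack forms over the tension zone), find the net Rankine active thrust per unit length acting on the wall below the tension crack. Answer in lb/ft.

K_a = 0.3859; √K_a = 0.6212.
Tension-crack depth z_c = 2c/(γ√K_a) = 2×427/(102.9×0.6212) = 13.36 ft.
σ_a at base = K_a γ H − 2c√K_a = 0.3859×102.9×31.5 − 2×427×0.6212 = 720.4 psf.
P_a = ½ × 720.4 × (H − z_c) = 0.5×720.4×18.14 = 6534 lb/ft.

6530 lb/ft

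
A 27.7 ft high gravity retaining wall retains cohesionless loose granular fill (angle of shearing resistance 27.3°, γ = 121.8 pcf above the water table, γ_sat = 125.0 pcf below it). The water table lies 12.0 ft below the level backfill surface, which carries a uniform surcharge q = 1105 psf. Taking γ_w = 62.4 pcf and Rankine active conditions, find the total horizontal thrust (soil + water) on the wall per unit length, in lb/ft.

K_a = tan²(45° − φ/2) = 0.3711.
γ' = 125.0 − 62.4 = 62.60 pcf. h₂ = H − d_w = 15.7 ft.
σ'_h: at surface K_a·q = 410.1; at WT K_a(q+γd_w) = 952.5; at base K_a(q+γd_w+γ'h₂) = 1317 psf.
P₁ = ½(410.1+952.5)×12.0 = 8176; P₂ = ½(952.5+1317)×15.7 = 17820; P_w = ½γ_w h₂² = 7690.
Total = 8176+17820+7690 = 33680 lb/ft.

33700 lb/ft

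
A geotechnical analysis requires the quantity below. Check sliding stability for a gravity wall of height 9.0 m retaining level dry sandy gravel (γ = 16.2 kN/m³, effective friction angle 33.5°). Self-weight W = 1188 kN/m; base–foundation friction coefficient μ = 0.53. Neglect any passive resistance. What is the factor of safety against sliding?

3.32

K_a = tan²(45° − 33.5°/2) = 0.2887.
P_a = ½K_aγH² = 0.5×0.2887×16.2×9.0² = 189.4 kN/m, acting at H/3 = 3.000 m above the base.
FS_sliding = μW / P_a = 0.53×1188 / 189.4 = 3.324.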